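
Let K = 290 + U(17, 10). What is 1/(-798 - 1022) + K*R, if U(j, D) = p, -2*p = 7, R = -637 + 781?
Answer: 75085919/1820 ≈ 41256.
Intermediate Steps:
R = 144
p = -7/2 (p = -1/2*7 = -7/2 ≈ -3.5000)
U(j, D) = -7/2
K = 573/2 (K = 290 - 7/2 = 573/2 ≈ 286.50)
1/(-798 - 1022) + K*R = 1/(-798 - 1022) + (573/2)*144 = 1/(-1820) + 41256 = -1/1820 + 41256 = 75085919/1820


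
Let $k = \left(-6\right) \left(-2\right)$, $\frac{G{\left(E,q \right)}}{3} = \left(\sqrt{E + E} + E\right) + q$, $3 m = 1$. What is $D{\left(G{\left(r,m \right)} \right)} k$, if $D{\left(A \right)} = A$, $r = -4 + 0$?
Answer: $-132 + 72 i \sqrt{2} \approx -132.0 + 101.82 i$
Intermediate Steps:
$m = \frac{1}{3}$ ($m = \frac{1}{3} \cdot 1 = \frac{1}{3} \approx 0.33333$)
$r = -4$
$G{\left(E,q \right)} = 3 E + 3 q + 3 \sqrt{2} \sqrt{E}$ ($G{\left(E,q \right)} = 3 \left(\left(\sqrt{E + E} + E\right) + q\right) = 3 \left(\left(\sqrt{2 E} + E\right) + q\right) = 3 \left(\left(\sqrt{2} \sqrt{E} + E\right) + q\right) = 3 \left(\left(E + \sqrt{2} \sqrt{E}\right) + q\right) = 3 \left(E + q + \sqrt{2} \sqrt{E}\right) = 3 E + 3 q + 3 \sqrt{2} \sqrt{E}$)
$k = 12$
$D{\left(G{\left(r,m \right)} \right)} k = \left(3 \left(-4\right) + 3 \cdot \frac{1}{3} + 3 \sqrt{2} \sqrt{-4}\right) 12 = \left(-12 + 1 + 3 \sqrt{2} \cdot 2 i\right) 12 = \left(-12 + 1 + 6 i \sqrt{2}\right) 12 = \left(-11 + 6 i \sqrt{2}\right) 12 = -132 + 72 i \sqrt{2}$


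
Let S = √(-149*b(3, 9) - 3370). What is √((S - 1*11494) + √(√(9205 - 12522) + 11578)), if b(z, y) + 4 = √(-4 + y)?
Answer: √(-11494 + √(11578 + I*√3317) + I*√(2774 + 149*√5)) ≈ 0.2624 + 106.71*I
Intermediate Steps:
b(z, y) = -4 + √(-4 + y)
S = √(-2774 - 149*√5) (S = √(-149*(-4 + √(-4 + 9)) - 3370) = √(-149*(-4 + √5) - 3370) = √((596 - 149*√5) - 3370) = √(-2774 - 149*√5) ≈ 55.742*I)
√((S - 1*11494) + √(√(9205 - 12522) + 11578)) = √((√(-2774 - 149*√5) - 1*11494) + √(√(9205 - 12522) + 11578)) = √((√(-2774 - 149*√5) - 11494) + √(√(-3317) + 11578)) = √((-11494 + √(-2774 - 149*√5)) + √(I*√3317 + 11578)) = √((-11494 + √(-2774 - 149*√5)) + √(11578 + I*√3317)) = √(-11494 + √(-2774 - 149*√5) + √(11578 + I*√3317))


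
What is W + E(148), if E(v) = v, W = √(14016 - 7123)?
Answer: 148 + √6893 ≈ 231.02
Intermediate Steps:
W = √6893 ≈ 83.024
W + E(148) = √6893 + 148 = 148 + √6893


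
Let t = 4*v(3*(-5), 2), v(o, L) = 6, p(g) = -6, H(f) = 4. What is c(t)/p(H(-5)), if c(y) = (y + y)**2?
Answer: -384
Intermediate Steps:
t = 24 (t = 4*6 = 24)
c(y) = 4*y**2 (c(y) = (2*y)**2 = 4*y**2)
c(t)/p(H(-5)) = (4*24**2)/(-6) = (4*576)*(-1/6) = 2304*(-1/6) = -384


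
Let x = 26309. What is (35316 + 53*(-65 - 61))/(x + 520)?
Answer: 3182/2981 ≈ 1.0674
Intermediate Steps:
(35316 + 53*(-65 - 61))/(x + 520) = (35316 + 53*(-65 - 61))/(26309 + 520) = (35316 + 53*(-126))/26829 = (35316 - 6678)*(1/26829) = 28638*(1/26829) = 3182/2981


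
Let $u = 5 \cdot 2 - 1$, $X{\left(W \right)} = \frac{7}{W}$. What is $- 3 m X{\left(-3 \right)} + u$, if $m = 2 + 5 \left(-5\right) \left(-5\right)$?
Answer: $898$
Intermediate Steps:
$m = 127$ ($m = 2 - -125 = 2 + 125 = 127$)
$u = 9$ ($u = 10 - 1 = 9$)
$- 3 m X{\left(-3 \right)} + u = \left(-3\right) 127 \frac{7}{-3} + 9 = - 381 \cdot 7 \left(- \frac{1}{3}\right) + 9 = \left(-381\right) \left(- \frac{7}{3}\right) + 9 = 889 + 9 = 898$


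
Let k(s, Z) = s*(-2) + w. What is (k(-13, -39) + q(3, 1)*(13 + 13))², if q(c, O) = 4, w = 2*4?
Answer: 19044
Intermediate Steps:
w = 8
k(s, Z) = 8 - 2*s (k(s, Z) = s*(-2) + 8 = -2*s + 8 = 8 - 2*s)
(k(-13, -39) + q(3, 1)*(13 + 13))² = ((8 - 2*(-13)) + 4*(13 + 13))² = ((8 + 26) + 4*26)² = (34 + 104)² = 138² = 19044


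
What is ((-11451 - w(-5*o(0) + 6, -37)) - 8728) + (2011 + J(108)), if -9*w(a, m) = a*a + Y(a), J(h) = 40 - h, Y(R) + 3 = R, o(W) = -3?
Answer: -18185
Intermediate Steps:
Y(R) = -3 + R
w(a, m) = ⅓ - a/9 - a²/9 (w(a, m) = -(a*a + (-3 + a))/9 = -(a² + (-3 + a))/9 = -(-3 + a + a²)/9 = ⅓ - a/9 - a²/9)
((-11451 - w(-5*o(0) + 6, -37)) - 8728) + (2011 + J(108)) = ((-11451 - (⅓ - (-5*(-3) + 6)/9 - (-5*(-3) + 6)²/9)) - 8728) + (2011 + (40 - 1*108)) = ((-11451 - (⅓ - (15 + 6)/9 - (15 + 6)²/9)) - 8728) + (2011 + (40 - 108)) = ((-11451 - (⅓ - ⅑*21 - ⅑*21²)) - 8728) + (2011 - 68) = ((-11451 - (⅓ - 7/3 - ⅑*441)) - 8728) + 1943 = ((-11451 - (⅓ - 7/3 - 49)) - 8728) + 1943 = ((-11451 - 1*(-51)) - 8728) + 1943 = ((-11451 + 51) - 8728) + 1943 = (-11400 - 8728) + 1943 = -20128 + 1943 = -18185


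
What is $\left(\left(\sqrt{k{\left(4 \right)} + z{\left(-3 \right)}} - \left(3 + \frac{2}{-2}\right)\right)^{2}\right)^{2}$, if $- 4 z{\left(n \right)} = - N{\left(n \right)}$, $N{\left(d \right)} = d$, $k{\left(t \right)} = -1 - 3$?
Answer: $\frac{\left(-4 + i \sqrt{19}\right)^{4}}{16} \approx -75.438 + 13.077 i$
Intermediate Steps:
$k{\left(t \right)} = -4$ ($k{\left(t \right)} = -1 - 3 = -4$)
$z{\left(n \right)} = \frac{n}{4}$ ($z{\left(n \right)} = - \frac{\left(-1\right) n}{4} = \frac{n}{4}$)
$\left(\left(\sqrt{k{\left(4 \right)} + z{\left(-3 \right)}} - \left(3 + \frac{2}{-2}\right)\right)^{2}\right)^{2} = \left(\left(\sqrt{-4 + \frac{1}{4} \left(-3\right)} - \left(3 + \frac{2}{-2}\right)\right)^{2}\right)^{2} = \left(\left(\sqrt{-4 - \frac{3}{4}} - 2\right)^{2}\right)^{2} = \left(\left(\sqrt{- \frac{19}{4}} + \left(-3 + 1\right)\right)^{2}\right)^{2} = \left(\left(\frac{i \sqrt{19}}{2} - 2\right)^{2}\right)^{2} = \left(\left(-2 + \frac{i \sqrt{19}}{2}\right)^{2}\right)^{2} = \left(-2 + \frac{i \sqrt{19}}{2}\right)^{4}$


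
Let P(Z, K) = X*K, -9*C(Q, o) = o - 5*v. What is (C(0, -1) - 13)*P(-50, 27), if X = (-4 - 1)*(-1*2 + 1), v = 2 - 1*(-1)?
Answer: -1515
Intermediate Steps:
v = 3 (v = 2 + 1 = 3)
C(Q, o) = 5/3 - o/9 (C(Q, o) = -(o - 5*3)/9 = -(o - 15)/9 = -(-15 + o)/9 = 5/3 - o/9)
X = 5 (X = -5*(-2 + 1) = -5*(-1) = 5)
P(Z, K) = 5*K
(C(0, -1) - 13)*P(-50, 27) = ((5/3 - 1/9*(-1)) - 13)*(5*27) = ((5/3 + 1/9) - 13)*135 = (16/9 - 13)*135 = -101/9*135 = -1515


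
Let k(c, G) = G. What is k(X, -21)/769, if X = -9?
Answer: -21/769 ≈ -0.027308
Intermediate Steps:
k(X, -21)/769 = -21/769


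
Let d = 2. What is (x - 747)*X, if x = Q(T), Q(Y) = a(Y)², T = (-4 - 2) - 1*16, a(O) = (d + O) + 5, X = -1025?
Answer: 535050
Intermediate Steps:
a(O) = 7 + O (a(O) = (2 + O) + 5 = 7 + O)
T = -22 (T = -6 - 16 = -22)
Q(Y) = (7 + Y)²
x = 225 (x = (7 - 22)² = (-15)² = 225)
(x - 747)*X = (225 - 747)*(-1025) = -522*(-1025) = 535050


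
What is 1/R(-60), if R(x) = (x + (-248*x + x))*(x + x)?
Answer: -1/1771200 ≈ -5.6459e-7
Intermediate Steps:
R(x) = -492*x**2 (R(x) = (x - 247*x)*(2*x) = (-246*x)*(2*x) = -492*x**2)
1/R(-60) = 1/(-492*(-60)**2) = 1/(-492*3600) = 1/(-1771200) = -1/1771200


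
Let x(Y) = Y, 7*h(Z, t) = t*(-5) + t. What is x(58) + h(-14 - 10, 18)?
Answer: 334/7 ≈ 47.714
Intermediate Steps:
h(Z, t) = -4*t/7 (h(Z, t) = (t*(-5) + t)/7 = (-5*t + t)/7 = (-4*t)/7 = -4*t/7)
x(58) + h(-14 - 10, 18) = 58 - 4/7*18 = 58 - 72/7 = 334/7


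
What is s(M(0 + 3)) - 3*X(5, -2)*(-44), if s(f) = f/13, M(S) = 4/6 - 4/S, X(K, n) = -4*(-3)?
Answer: 61774/39 ≈ 1583.9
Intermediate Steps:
X(K, n) = 12
M(S) = ⅔ - 4/S (M(S) = 4*(⅙) - 4/S = ⅔ - 4/S)
s(f) = f/13 (s(f) = f*(1/13) = f/13)
s(M(0 + 3)) - 3*X(5, -2)*(-44) = (⅔ - 4/(0 + 3))/13 - 3*12*(-44) = (⅔ - 4/3)/13 - 36*(-44) = (⅔ - 4*⅓)/13 + 1584 = (⅔ - 4/3)/13 + 1584 = (1/13)*(-⅔) + 1584 = -2/39 + 1584 = 61774/39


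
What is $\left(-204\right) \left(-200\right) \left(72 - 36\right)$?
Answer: $1468800$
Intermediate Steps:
$\left(-204\right) \left(-200\right) \left(72 - 36\right) = 40800 \cdot 36 = 1468800$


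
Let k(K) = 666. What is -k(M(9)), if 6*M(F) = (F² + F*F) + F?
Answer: -666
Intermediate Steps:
M(F) = F²/3 + F/6 (M(F) = ((F² + F*F) + F)/6 = ((F² + F²) + F)/6 = (2*F² + F)/6 = (F + 2*F²)/6 = F²/3 + F/6)
-k(M(9)) = -1*666 = -666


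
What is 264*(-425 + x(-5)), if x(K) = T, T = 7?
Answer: -110352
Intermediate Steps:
x(K) = 7
264*(-425 + x(-5)) = 264*(-425 + 7) = 264*(-418) = -110352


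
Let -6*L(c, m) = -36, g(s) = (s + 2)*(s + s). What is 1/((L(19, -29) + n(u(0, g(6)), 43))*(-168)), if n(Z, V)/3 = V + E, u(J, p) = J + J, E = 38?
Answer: -1/41832 ≈ -2.3905e-5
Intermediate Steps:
g(s) = 2*s*(2 + s) (g(s) = (2 + s)*(2*s) = 2*s*(2 + s))
u(J, p) = 2*J
n(Z, V) = 114 + 3*V (n(Z, V) = 3*(V + 38) = 3*(38 + V) = 114 + 3*V)
L(c, m) = 6 (L(c, m) = -⅙*(-36) = 6)
1/((L(19, -29) + n(u(0, g(6)), 43))*(-168)) = 1/((6 + (114 + 3*43))*(-168)) = 1/((6 + (114 + 129))*(-168)) = 1/((6 + 243)*(-168)) = 1/(249*(-168)) = 1/(-41832) = -1/41832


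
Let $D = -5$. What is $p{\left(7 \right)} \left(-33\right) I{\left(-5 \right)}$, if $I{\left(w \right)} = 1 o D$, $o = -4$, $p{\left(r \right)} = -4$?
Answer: $2640$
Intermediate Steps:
$I{\left(w \right)} = 20$ ($I{\left(w \right)} = 1 \left(-4\right) \left(-5\right) = \left(-4\right) \left(-5\right) = 20$)
$p{\left(7 \right)} \left(-33\right) I{\left(-5 \right)} = \left(-4\right) \left(-33\right) 20 = 132 \cdot 20 = 2640$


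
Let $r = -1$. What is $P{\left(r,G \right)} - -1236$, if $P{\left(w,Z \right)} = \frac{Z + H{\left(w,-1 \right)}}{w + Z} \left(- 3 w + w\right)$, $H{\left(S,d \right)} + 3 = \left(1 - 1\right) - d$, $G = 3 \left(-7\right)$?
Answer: $\frac{13619}{11} \approx 1238.1$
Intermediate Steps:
$G = -21$
$H{\left(S,d \right)} = -3 - d$ ($H{\left(S,d \right)} = -3 + \left(\left(1 - 1\right) - d\right) = -3 + \left(0 - d\right) = -3 - d$)
$P{\left(w,Z \right)} = - \frac{2 w \left(-2 + Z\right)}{Z + w}$ ($P{\left(w,Z \right)} = \frac{Z - 2}{w + Z} \left(- 3 w + w\right) = \frac{Z + \left(-3 + 1\right)}{Z + w} \left(- 2 w\right) = \frac{Z - 2}{Z + w} \left(- 2 w\right) = \frac{-2 + Z}{Z + w} \left(- 2 w\right) = - \frac{2 w \left(-2 + Z\right)}{Z + w}$)
$P{\left(r,G \right)} - -1236 = 2 \left(-1\right) \frac{1}{-21 - 1} \left(2 - -21\right) - -1236 = 2 \left(-1\right) \frac{1}{-22} \left(2 + 21\right) + 1236 = 2 \left(-1\right) \left(- \frac{1}{22}\right) 23 + 1236 = \frac{23}{11} + 1236 = \frac{13619}{11}$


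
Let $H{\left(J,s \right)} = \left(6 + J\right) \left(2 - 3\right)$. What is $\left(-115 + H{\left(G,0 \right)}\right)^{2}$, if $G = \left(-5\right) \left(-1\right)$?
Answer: $15876$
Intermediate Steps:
$G = 5$
$H{\left(J,s \right)} = -6 - J$ ($H{\left(J,s \right)} = \left(6 + J\right) \left(-1\right) = -6 - J$)
$\left(-115 + H{\left(G,0 \right)}\right)^{2} = \left(-115 - 11\right)^{2} = \left(-126\right)^{2} = 15876$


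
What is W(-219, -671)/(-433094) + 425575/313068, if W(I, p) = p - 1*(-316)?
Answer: 92212559095/67793936196 ≈ 1.3602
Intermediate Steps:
W(I, p) = 316 + p (W(I, p) = p + 316 = 316 + p)
W(-219, -671)/(-433094) + 425575/313068 = (316 - 671)/(-433094) + 425575/313068 = -355*(-1/433094) + 425575*(1/313068) = 355/433094 + 425575/313068 = 92212559095/67793936196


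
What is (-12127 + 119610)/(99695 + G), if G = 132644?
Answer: 107483/232339 ≈ 0.46261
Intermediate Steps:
(-12127 + 119610)/(99695 + G) = (-12127 + 119610)/(99695 + 132644) = 107483/232339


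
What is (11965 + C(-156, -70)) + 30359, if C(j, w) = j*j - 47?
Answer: 66613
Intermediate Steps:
C(j, w) = -47 + j² (C(j, w) = j² - 47 = -47 + j²)
(11965 + C(-156, -70)) + 30359 = (11965 + (-47 + (-156)²)) + 30359 = (11965 + (-47 + 24336)) + 30359 = (11965 + 24289) + 30359 = 36254 + 30359 = 66613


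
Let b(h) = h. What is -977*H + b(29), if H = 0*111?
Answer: 29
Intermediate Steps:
H = 0
-977*H + b(29) = -977*0 + 29 = 0 + 29 = 29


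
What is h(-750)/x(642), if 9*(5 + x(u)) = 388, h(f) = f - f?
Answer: 0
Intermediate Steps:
h(f) = 0
x(u) = 343/9 (x(u) = -5 + (1/9)*388 = -5 + 388/9 = 343/9)
h(-750)/x(642) = 0/(343/9) = 0*(9/343) = 0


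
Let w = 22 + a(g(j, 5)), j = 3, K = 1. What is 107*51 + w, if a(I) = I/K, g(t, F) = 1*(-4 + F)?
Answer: 5480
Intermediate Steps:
g(t, F) = -4 + F
a(I) = I (a(I) = I/1 = I*1 = I)
w = 23 (w = 22 + (-4 + 5) = 22 + 1 = 23)
107*51 + w = 107*51 + 23 = 5457 + 23 = 5480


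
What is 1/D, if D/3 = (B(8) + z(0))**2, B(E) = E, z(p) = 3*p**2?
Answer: 1/192 ≈ 0.0052083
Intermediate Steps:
D = 192 (D = 3*(8 + 3*0**2)**2 = 3*(8 + 3*0)**2 = 3*(8 + 0)**2 = 3*8**2 = 3*64 = 192)
1/D = 1/192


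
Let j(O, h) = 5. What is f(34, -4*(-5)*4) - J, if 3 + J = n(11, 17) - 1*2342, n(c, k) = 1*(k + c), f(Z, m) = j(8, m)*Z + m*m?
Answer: 8887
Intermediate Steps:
f(Z, m) = m**2 + 5*Z (f(Z, m) = 5*Z + m*m = 5*Z + m**2 = m**2 + 5*Z)
n(c, k) = c + k (n(c, k) = 1*(c + k) = c + k)
J = -2317 (J = -3 + ((11 + 17) - 1*2342) = -3 + (28 - 2342) = -3 - 2314 = -2317)
f(34, -4*(-5)*4) - J = ((-4*(-5)*4)**2 + 5*34) - 1*(-2317) = ((20*4)**2 + 170) + 2317 = (80**2 + 170) + 2317 = (6400 + 170) + 2317 = 6570 + 2317 = 8887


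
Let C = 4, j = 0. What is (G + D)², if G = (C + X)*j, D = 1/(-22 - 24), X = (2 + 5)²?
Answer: 1/2116 ≈ 0.00047259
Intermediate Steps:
X = 49 (X = 7² = 49)
D = -1/46 (D = 1/(-46) = -1/46 ≈ -0.021739)
G = 0 (G = (4 + 49)*0 = 53*0 = 0)
(G + D)² = (0 - 1/46)² = (-1/46)² = 1/2116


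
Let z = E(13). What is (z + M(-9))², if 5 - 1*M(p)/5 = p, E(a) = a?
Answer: 6889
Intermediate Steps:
z = 13
M(p) = 25 - 5*p
(z + M(-9))² = (13 + (25 - 5*(-9)))² = (13 + (25 + 45))² = (13 + 70)² = 83² = 6889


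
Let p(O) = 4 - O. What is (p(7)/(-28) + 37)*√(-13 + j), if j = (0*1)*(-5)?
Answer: 1039*I*√13/28 ≈ 133.79*I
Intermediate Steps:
j = 0 (j = 0*(-5) = 0)
(p(7)/(-28) + 37)*√(-13 + j) = ((4 - 1*7)/(-28) + 37)*√(-13 + 0) = ((4 - 7)*(-1/28) + 37)*√(-13) = (-3*(-1/28) + 37)*(I*√13) = (3/28 + 37)*(I*√13) = 1039*(I*√13)/28 = 1039*I*√13/28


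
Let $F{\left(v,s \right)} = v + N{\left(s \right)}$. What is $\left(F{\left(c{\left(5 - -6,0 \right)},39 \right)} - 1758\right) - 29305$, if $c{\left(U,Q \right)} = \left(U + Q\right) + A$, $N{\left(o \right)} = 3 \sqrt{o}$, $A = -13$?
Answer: $-31065 + 3 \sqrt{39} \approx -31046.0$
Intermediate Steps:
$c{\left(U,Q \right)} = -13 + Q + U$ ($c{\left(U,Q \right)} = \left(U + Q\right) - 13 = \left(Q + U\right) - 13 = -13 + Q + U$)
$F{\left(v,s \right)} = v + 3 \sqrt{s}$
$\left(F{\left(c{\left(5 - -6,0 \right)},39 \right)} - 1758\right) - 29305 = \left(\left(\left(-13 + 0 + \left(5 - -6\right)\right) + 3 \sqrt{39}\right) - 1758\right) - 29305 = \left(\left(\left(-13 + 0 + \left(5 + 6\right)\right) + 3 \sqrt{39}\right) - 1758\right) - 29305 = \left(\left(\left(-13 + 0 + 11\right) + 3 \sqrt{39}\right) - 1758\right) - 29305 = \left(\left(-2 + 3 \sqrt{39}\right) - 1758\right) - 29305 = \left(-1760 + 3 \sqrt{39}\right) - 29305 = -31065 + 3 \sqrt{39}$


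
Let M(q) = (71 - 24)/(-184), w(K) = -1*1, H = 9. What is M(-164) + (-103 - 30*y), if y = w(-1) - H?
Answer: 36201/184 ≈ 196.74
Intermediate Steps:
w(K) = -1
y = -10 (y = -1 - 1*9 = -1 - 9 = -10)
M(q) = -47/184 (M(q) = 47*(-1/184) = -47/184)
M(-164) + (-103 - 30*y) = -47/184 + (-103 - 30*(-10)) = -47/184 + (-103 + 300) = -47/184 + 197 = 36201/184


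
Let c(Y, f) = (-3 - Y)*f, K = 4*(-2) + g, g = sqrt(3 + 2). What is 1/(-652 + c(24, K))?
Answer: -436/186451 + 27*sqrt(5)/186451 ≈ -0.0020146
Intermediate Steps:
g = sqrt(5) ≈ 2.2361
K = -8 + sqrt(5) (K = 4*(-2) + sqrt(5) = -8 + sqrt(5) ≈ -5.7639)
c(Y, f) = f*(-3 - Y)
1/(-652 + c(24, K)) = 1/(-652 - (-8 + sqrt(5))*(3 + 24)) = 1/(-652 - 1*(-8 + sqrt(5))*27) = 1/(-652 + (216 - 27*sqrt(5))) = 1/(-436 - 27*sqrt(5))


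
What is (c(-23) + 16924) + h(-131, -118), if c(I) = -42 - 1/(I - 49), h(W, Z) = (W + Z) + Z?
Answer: 1189081/72 ≈ 16515.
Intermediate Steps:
h(W, Z) = W + 2*Z
c(I) = -42 - 1/(-49 + I)
(c(-23) + 16924) + h(-131, -118) = ((2057 - 42*(-23))/(-49 - 23) + 16924) + (-131 + 2*(-118)) = ((2057 + 966)/(-72) + 16924) + (-131 - 236) = (-1/72*3023 + 16924) - 367 = (-3023/72 + 16924) - 367 = 1215505/72 - 367 = 1189081/72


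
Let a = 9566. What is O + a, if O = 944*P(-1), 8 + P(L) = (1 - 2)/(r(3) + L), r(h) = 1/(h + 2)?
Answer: 3194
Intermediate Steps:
r(h) = 1/(2 + h)
P(L) = -8 - 1/(⅕ + L) (P(L) = -8 + (1 - 2)/(1/(2 + 3) + L) = -8 - 1/(1/5 + L) = -8 - 1/(⅕ + L))
O = -6372 (O = 944*((-13 - 40*(-1))/(1 + 5*(-1))) = 944*((-13 + 40)/(1 - 5)) = 944*(27/(-4)) = 944*(-¼*27) = 944*(-27/4) = -6372)
O + a = -6372 + 9566 = 3194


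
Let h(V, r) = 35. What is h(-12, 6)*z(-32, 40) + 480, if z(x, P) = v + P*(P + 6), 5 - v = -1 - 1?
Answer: 65125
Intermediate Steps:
v = 7 (v = 5 - (-1 - 1) = 5 - 1*(-2) = 5 + 2 = 7)
z(x, P) = 7 + P*(6 + P) (z(x, P) = 7 + P*(P + 6) = 7 + P*(6 + P))
h(-12, 6)*z(-32, 40) + 480 = 35*(7 + 40² + 6*40) + 480 = 35*(7 + 1600 + 240) + 480 = 35*1847 + 480 = 64645 + 480 = 65125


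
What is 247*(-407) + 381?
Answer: -100148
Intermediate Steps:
247*(-407) + 381 = -100529 + 381 = -100148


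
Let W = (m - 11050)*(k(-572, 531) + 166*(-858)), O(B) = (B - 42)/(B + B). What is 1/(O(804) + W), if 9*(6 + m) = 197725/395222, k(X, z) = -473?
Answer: 476637732/753042580466561015 ≈ 6.3295e-10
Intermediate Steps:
O(B) = (-42 + B)/(2*B) (O(B) = (-42 + B)/((2*B)) = (-42 + B)*(1/(2*B)) = (-42 + B)/(2*B))
m = -21144263/3556998 (m = -6 + (197725/395222)/9 = -6 + (197725*(1/395222))/9 = -6 + (⅑)*(197725/395222) = -6 + 197725/3556998 = -21144263/3556998 ≈ -5.9444)
W = 5619720748064863/3556998 (W = (-21144263/3556998 - 11050)*(-473 + 166*(-858)) = -39325972163*(-473 - 142428)/3556998 = -39325972163/3556998*(-142901) = 5619720748064863/3556998 ≈ 1.5799e+9)
1/(O(804) + W) = 1/((½)*(-42 + 804)/804 + 5619720748064863/3556998) = 1/((½)*(1/804)*762 + 5619720748064863/3556998) = 1/(127/268 + 5619720748064863/3556998) = 1/(753042580466561015/476637732) = 476637732/753042580466561015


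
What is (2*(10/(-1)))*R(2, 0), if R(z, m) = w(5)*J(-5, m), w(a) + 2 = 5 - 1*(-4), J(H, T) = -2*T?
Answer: 0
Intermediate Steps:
w(a) = 7 (w(a) = -2 + (5 - 1*(-4)) = -2 + (5 + 4) = -2 + 9 = 7)
R(z, m) = -14*m (R(z, m) = 7*(-2*m) = -14*m)
(2*(10/(-1)))*R(2, 0) = (2*(10/(-1)))*(-14*0) = (2*(10*(-1)))*0 = (2*(-10))*0 = -20*0 = 0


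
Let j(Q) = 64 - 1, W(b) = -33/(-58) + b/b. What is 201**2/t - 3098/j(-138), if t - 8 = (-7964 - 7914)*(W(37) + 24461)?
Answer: -34896203563129/709637241537 ≈ -49.175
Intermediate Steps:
W(b) = 91/58 (W(b) = -33*(-1/58) + 1 = 33/58 + 1 = 91/58)
j(Q) = 63
t = -11264083199/29 (t = 8 + (-7964 - 7914)*(91/58 + 24461) = 8 - 15878*1418829/58 = 8 - 11264083431/29 = -11264083199/29 ≈ -3.8842e+8)
201**2/t - 3098/j(-138) = 201**2/(-11264083199/29) - 3098/63 = 40401*(-29/11264083199) - 3098*1/63 = -1171629/11264083199 - 3098/63 = -34896203563129/709637241537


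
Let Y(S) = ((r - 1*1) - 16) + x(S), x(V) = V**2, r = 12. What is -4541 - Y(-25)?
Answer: -5161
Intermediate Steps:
Y(S) = -5 + S**2 (Y(S) = ((12 - 1*1) - 16) + S**2 = ((12 - 1) - 16) + S**2 = (11 - 16) + S**2 = -5 + S**2)
-4541 - Y(-25) = -4541 - (-5 + (-25)**2) = -4541 - (-5 + 625) = -4541 - 1*620 = -4541 - 620 = -5161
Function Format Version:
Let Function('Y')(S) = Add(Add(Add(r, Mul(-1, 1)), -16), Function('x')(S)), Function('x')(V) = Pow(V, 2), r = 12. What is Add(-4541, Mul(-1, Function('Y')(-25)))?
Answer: -5161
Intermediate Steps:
Function('Y')(S) = Add(-5, Pow(S, 2)) (Function('Y')(S) = Add(Add(Add(12, Mul(-1, 1)), -16), Pow(S, 2)) = Add(Add(Add(12, -1), -16), Pow(S, 2)) = Add(Add(11, -16), Pow(S, 2)) = Add(-5, Pow(S, 2)))
Add(-4541, Mul(-1, Function('Y')(-25))) = Add(-4541, Mul(-1, Add(-5, Pow(-25, 2)))) = Add(-4541, Mul(-1, Add(-5, 625))) = Add(-4541, Mul(-1, 620)) = Add(-4541, -620) = -5161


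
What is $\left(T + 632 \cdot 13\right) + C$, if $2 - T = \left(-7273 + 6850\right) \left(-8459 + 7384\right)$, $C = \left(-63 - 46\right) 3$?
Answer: $-446834$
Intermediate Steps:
$C = -327$ ($C = \left(-109\right) 3 = -327$)
$T = -454723$ ($T = 2 - \left(-7273 + 6850\right) \left(-8459 + 7384\right) = 2 - \left(-423\right) \left(-1075\right) = 2 - 454725 = -454723$)
$\left(T + 632 \cdot 13\right) + C = \left(-454723 + 632 \cdot 13\right) - 327 = \left(-454723 + 8216\right) - 327 = -446507 - 327 = -446834$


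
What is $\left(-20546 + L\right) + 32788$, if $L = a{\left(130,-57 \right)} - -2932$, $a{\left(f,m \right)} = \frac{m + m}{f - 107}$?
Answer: $\frac{348888}{23} \approx 15169.0$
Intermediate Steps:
$a{\left(f,m \right)} = \frac{2 m}{-107 + f}$
$L = \frac{67322}{23}$ ($L = 2 \left(-57\right) \frac{1}{-107 + 130} - -2932 = 2 \left(-57\right) \frac{1}{23} + 2932 = - \frac{114}{23} + 2932 = \frac{67322}{23} \approx 2927.0$)
$\left(-20546 + L\right) + 32788 = \left(-20546 + \frac{67322}{23}\right) + 32788 = - \frac{405236}{23} + 32788 = \frac{348888}{23}$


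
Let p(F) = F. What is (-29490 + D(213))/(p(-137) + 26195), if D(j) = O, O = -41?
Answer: -29531/26058 ≈ -1.1333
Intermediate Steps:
D(j) = -41
(-29490 + D(213))/(p(-137) + 26195) = (-29490 - 41)/(-137 + 26195) = -29531/26058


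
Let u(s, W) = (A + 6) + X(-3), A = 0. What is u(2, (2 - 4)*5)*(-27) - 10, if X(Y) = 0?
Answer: -172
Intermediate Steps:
u(s, W) = 6 (u(s, W) = (0 + 6) + 0 = 6 + 0 = 6)
u(2, (2 - 4)*5)*(-27) - 10 = 6*(-27) - 10 = -162 - 10 = -172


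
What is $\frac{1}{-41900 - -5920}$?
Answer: $- \frac{1}{35980} \approx -2.7793 \cdot 10^{-5}$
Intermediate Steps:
$\frac{1}{-41900 - -5920} = \frac{1}{-41900 + 5920} = \frac{1}{-35980} = - \frac{1}{35980}$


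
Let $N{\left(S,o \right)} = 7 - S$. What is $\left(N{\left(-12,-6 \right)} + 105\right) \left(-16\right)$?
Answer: $-1984$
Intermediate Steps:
$\left(N{\left(-12,-6 \right)} + 105\right) \left(-16\right) = \left(\left(7 - -12\right) + 105\right) \left(-16\right) = \left(\left(7 + 12\right) + 105\right) \left(-16\right) = \left(19 + 105\right) \left(-16\right) = 124 \left(-16\right) = -1984$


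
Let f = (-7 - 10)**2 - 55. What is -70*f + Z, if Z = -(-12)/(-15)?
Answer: -81904/5 ≈ -16381.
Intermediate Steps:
f = 234 (f = (-17)**2 - 55 = 289 - 55 = 234)
Z = -4/5 (Z = -(-12)*(-1)/15 = -3*4/15 = -4/5 ≈ -0.80000)
-70*f + Z = -70*234 - 4/5 = -16380 - 4/5 = -81904/5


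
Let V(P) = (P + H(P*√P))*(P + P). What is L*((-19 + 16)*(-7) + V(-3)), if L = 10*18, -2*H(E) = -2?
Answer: 5940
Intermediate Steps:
H(E) = 1 (H(E) = -½*(-2) = 1)
L = 180
V(P) = 2*P*(1 + P) (V(P) = (P + 1)*(P + P) = (1 + P)*(2*P) = 2*P*(1 + P))
L*((-19 + 16)*(-7) + V(-3)) = 180*((-19 + 16)*(-7) + 2*(-3)*(1 - 3)) = 180*(-3*(-7) + 2*(-3)*(-2)) = 180*(21 + 12) = 180*33 = 5940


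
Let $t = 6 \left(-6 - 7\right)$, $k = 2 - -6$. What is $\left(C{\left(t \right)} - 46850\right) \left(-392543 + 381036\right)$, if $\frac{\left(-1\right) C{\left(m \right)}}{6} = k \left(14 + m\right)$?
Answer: $503753446$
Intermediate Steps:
$k = 8$ ($k = 2 + 6 = 8$)
$t = -78$ ($t = 6 \left(-13\right) = -78$)
$C{\left(m \right)} = -672 - 48 m$ ($C{\left(m \right)} = - 6 \cdot 8 \left(14 + m\right) = - 6 \left(112 + 8 m\right) = -672 - 48 m$)
$\left(C{\left(t \right)} - 46850\right) \left(-392543 + 381036\right) = \left(\left(-672 - -3744\right) - 46850\right) \left(-392543 + 381036\right) = \left(\left(-672 + 3744\right) - 46850\right) \left(-11507\right) = \left(3072 - 46850\right) \left(-11507\right) = \left(-43778\right) \left(-11507\right) = 503753446$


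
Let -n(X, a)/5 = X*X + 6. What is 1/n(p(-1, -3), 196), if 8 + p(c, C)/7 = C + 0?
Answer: -1/29675 ≈ -3.3698e-5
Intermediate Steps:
p(c, C) = -56 + 7*C (p(c, C) = -56 + 7*(C + 0) = -56 + 7*C)
n(X, a) = -30 - 5*X**2 (n(X, a) = -5*(X*X + 6) = -5*(X**2 + 6) = -5*(6 + X**2) = -30 - 5*X**2)
1/n(p(-1, -3), 196) = 1/(-30 - 5*(-56 + 7*(-3))**2) = 1/(-30 - 5*(-56 - 21)**2) = 1/(-30 - 5*(-77)**2) = 1/(-30 - 5*5929) = 1/(-30 - 29645) = 1/(-29675) = -1/29675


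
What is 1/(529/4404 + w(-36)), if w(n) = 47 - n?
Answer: 4404/366061 ≈ 0.012031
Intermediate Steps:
1/(529/4404 + w(-36)) = 1/(529/4404 + (47 - 1*(-36))) = 1/(529*(1/4404) + (47 + 36)) = 1/(529/4404 + 83) = 1/(366061/4404) = 4404/366061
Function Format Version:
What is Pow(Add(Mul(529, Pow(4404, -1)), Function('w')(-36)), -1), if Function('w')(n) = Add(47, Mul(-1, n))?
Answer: Rational(4404, 366061) ≈ 0.012031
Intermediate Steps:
Pow(Add(Mul(529, Pow(4404, -1)), Function('w')(-36)), -1) = Pow(Add(Mul(529, Pow(4404, -1)), Add(47, Mul(-1, -36))), -1) = Pow(Add(Mul(529, Rational(1, 4404)), Add(47, 36)), -1) = Pow(Add(Rational(529, 4404), 83), -1) = Pow(Rational(366061, 4404), -1) = Rational(4404, 366061)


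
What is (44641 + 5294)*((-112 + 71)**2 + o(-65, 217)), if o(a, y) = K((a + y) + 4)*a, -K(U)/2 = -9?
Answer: 25516785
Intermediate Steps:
K(U) = 18 (K(U) = -2*(-9) = 18)
o(a, y) = 18*a
(44641 + 5294)*((-112 + 71)**2 + o(-65, 217)) = (44641 + 5294)*((-112 + 71)**2 + 18*(-65)) = 49935*((-41)**2 - 1170) = 49935*(1681 - 1170) = 49935*511 = 25516785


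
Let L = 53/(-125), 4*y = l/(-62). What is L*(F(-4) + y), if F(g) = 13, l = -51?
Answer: -6943/1240 ≈ -5.5992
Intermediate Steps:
y = 51/248 (y = (-51/(-62))/4 = (-51*(-1/62))/4 = (¼)*(51/62) = 51/248 ≈ 0.20565)
L = -53/125 (L = 53*(-1/125) = -53/125 ≈ -0.42400)
L*(F(-4) + y) = -53*(13 + 51/248)/125 = -53/125*3275/248 = -6943/1240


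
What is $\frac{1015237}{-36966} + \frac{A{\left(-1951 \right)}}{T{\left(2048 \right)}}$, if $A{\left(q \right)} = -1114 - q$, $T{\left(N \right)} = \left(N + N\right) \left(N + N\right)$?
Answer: $- \frac{8516409749825}{310093283328} \approx -27.464$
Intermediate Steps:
$T{\left(N \right)} = 4 N^{2}$ ($T{\left(N \right)} = 2 N 2 N = 4 N^{2}$)
$\frac{1015237}{-36966} + \frac{A{\left(-1951 \right)}}{T{\left(2048 \right)}} = \frac{1015237}{-36966} + \frac{-1114 - -1951}{4 \cdot 2048^{2}} = 1015237 \left(- \frac{1}{36966}\right) + \frac{-1114 + 1951}{4 \cdot 4194304} = - \frac{1015237}{36966} + \frac{837}{16777216} = - \frac{8516409749825}{310093283328}$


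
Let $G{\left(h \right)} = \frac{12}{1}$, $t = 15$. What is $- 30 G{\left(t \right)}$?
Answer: $-360$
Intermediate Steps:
$G{\left(h \right)} = 12$ ($G{\left(h \right)} = 12 \cdot 1 = 12$)
$- 30 G{\left(t \right)} = \left(-30\right) 12 = -360$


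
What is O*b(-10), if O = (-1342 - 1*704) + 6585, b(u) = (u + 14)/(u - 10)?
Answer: -4539/5 ≈ -907.80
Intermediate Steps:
b(u) = (14 + u)/(-10 + u)
O = 4539 (O = (-1342 - 704) + 6585 = -2046 + 6585 = 4539)
O*b(-10) = 4539*((14 - 10)/(-10 - 10)) = 4539*(4/(-20)) = 4539*(-1/20*4) = 4539*(-⅕) = -4539/5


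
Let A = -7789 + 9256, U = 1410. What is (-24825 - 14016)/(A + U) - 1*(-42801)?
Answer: 41033212/959 ≈ 42788.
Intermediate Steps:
A = 1467
(-24825 - 14016)/(A + U) - 1*(-42801) = (-24825 - 14016)/(1467 + 1410) - 1*(-42801) = -38841/2877 + 42801 = -38841*1/2877 + 42801 = -12947/959 + 42801 = 41033212/959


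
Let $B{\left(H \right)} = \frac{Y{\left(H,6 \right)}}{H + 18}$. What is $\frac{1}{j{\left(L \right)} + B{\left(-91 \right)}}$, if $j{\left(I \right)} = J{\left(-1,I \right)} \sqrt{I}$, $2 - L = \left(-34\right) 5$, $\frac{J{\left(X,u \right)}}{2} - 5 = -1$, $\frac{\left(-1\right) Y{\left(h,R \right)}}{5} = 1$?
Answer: $- \frac{365}{58661607} + \frac{85264 \sqrt{43}}{58661607} \approx 0.0095249$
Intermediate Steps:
$Y{\left(h,R \right)} = -5$ ($Y{\left(h,R \right)} = \left(-5\right) 1 = -5$)
$J{\left(X,u \right)} = 8$ ($J{\left(X,u \right)} = 10 + 2 \left(-1\right) = 10 - 2 = 8$)
$L = 172$ ($L = 2 - \left(-34\right) 5 = 2 - -170 = 2 + 170 = 172$)
$B{\left(H \right)} = - \frac{5}{18 + H}$ ($B{\left(H \right)} = - \frac{5}{H + 18} = - \frac{5}{18 + H}$)
$j{\left(I \right)} = 8 \sqrt{I}$
$\frac{1}{j{\left(L \right)} + B{\left(-91 \right)}} = \frac{1}{8 \sqrt{172} - \frac{5}{18 - 91}} = \frac{1}{8 \cdot 2 \sqrt{43} - \frac{5}{-73}} = \frac{1}{16 \sqrt{43} - - \frac{5}{73}} = \frac{1}{16 \sqrt{43} + \frac{5}{73}} = \frac{1}{\frac{5}{73} + 16 \sqrt{43}}$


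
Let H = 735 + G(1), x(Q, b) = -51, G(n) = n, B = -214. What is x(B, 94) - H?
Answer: -787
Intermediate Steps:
H = 736 (H = 735 + 1 = 736)
x(B, 94) - H = -51 - 1*736 = -51 - 736 = -787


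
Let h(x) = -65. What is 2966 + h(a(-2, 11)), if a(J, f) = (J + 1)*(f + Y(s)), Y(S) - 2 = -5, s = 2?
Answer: 2901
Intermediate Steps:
Y(S) = -3 (Y(S) = 2 - 5 = -3)
a(J, f) = (1 + J)*(-3 + f) (a(J, f) = (J + 1)*(f - 3) = (1 + J)*(-3 + f))
2966 + h(a(-2, 11)) = 2966 - 65 = 2901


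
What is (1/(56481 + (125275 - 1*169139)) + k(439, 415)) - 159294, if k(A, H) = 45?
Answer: -2009244632/12617 ≈ -1.5925e+5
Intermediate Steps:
(1/(56481 + (125275 - 1*169139)) + k(439, 415)) - 159294 = (1/(56481 + (125275 - 1*169139)) + 45) - 159294 = (1/(56481 + (125275 - 169139)) + 45) - 159294 = (1/(56481 - 43864) + 45) - 159294 = (1/12617 + 45) - 159294 = 567766/12617 - 159294 = -2009244632/12617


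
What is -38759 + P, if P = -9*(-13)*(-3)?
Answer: -39110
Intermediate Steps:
P = -351 (P = 117*(-3) = -351)
-38759 + P = -38759 - 351 = -39110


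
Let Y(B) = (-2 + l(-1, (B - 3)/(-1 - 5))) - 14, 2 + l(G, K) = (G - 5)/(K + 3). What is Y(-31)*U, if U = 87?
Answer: -21141/13 ≈ -1626.2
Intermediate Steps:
l(G, K) = -2 + (-5 + G)/(3 + K) (l(G, K) = -2 + (G - 5)/(K + 3) = -2 + (-5 + G)/(3 + K))
Y(B) = -16 + (-13 + B/3)/(7/2 - B/6) (Y(B) = (-2 + (-11 - 1 - 2*(B - 3)/(-1 - 5))/(3 + (B - 3)/(-1 - 5))) - 14 = (-2 + (-11 - 1 - 2*(-3 + B)/(-6))/(3 + (-3 + B)/(-6))) - 14 = (-2 + (-11 - 1 - 2*(-3 + B)*(-1)/6)/(3 + (-3 + B)*(-⅙))) - 14 = (-2 + (-11 - 1 - 2*(½ - B/6))/(3 + (½ - B/6))) - 14 = (-2 + (-11 - 1 + (-1 + B/3))/(7/2 - B/6)) - 14 = (-2 + (-13 + B/3)/(7/2 - B/6)) - 14 = -16 + (-13 + B/3)/(7/2 - B/6))
Y(-31)*U = (18*(23 - 1*(-31))/(-21 - 31))*87 = (18*(23 + 31)/(-52))*87 = (18*(-1/52)*54)*87 = -243/13*87 = -21141/13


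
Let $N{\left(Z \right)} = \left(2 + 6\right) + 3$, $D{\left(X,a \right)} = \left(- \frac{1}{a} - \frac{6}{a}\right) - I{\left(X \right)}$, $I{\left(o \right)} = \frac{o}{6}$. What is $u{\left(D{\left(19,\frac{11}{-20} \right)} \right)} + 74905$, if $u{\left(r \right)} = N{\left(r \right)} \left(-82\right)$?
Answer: $74003$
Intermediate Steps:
$I{\left(o \right)} = \frac{o}{6}$ ($I{\left(o \right)} = o \frac{1}{6} = \frac{o}{6}$)
$D{\left(X,a \right)} = - \frac{7}{a} - \frac{X}{6}$ ($D{\left(X,a \right)} = \left(- \frac{1}{a} - \frac{6}{a}\right) - \frac{X}{6} = - \frac{7}{a} - \frac{X}{6}$)
$N{\left(Z \right)} = 11$ ($N{\left(Z \right)} = 8 + 3 = 11$)
$u{\left(r \right)} = -902$ ($u{\left(r \right)} = 11 \left(-82\right) = -902$)
$u{\left(D{\left(19,\frac{11}{-20} \right)} \right)} + 74905 = -902 + 74905 = 74003$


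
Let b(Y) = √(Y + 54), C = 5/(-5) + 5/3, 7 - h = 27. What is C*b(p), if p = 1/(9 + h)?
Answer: 2*√6523/33 ≈ 4.8949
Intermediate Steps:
h = -20 (h = 7 - 1*27 = 7 - 27 = -20)
p = -1/11 (p = 1/(9 - 20) = 1/(-11) = -1/11 ≈ -0.090909)
C = ⅔ (C = 5*(-⅕) + 5*(⅓) = -1 + 5/3 = ⅔ ≈ 0.66667)
b(Y) = √(54 + Y)
C*b(p) = 2*√(54 - 1/11)/3 = 2*√(593/11)/3 = 2*(√6523/11)/3 = 2*√6523/33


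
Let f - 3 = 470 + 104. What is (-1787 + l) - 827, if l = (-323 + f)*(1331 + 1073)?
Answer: 608002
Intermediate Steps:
f = 577 (f = 3 + (470 + 104) = 3 + 574 = 577)
l = 610616 (l = (-323 + 577)*(1331 + 1073) = 254*2404 = 610616)
(-1787 + l) - 827 = (-1787 + 610616) - 827 = 608829 - 827 = 608002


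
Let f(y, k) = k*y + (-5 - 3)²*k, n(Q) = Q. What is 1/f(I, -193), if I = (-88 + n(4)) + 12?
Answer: 1/1544 ≈ 0.00064767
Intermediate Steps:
I = -72 (I = (-88 + 4) + 12 = -84 + 12 = -72)
f(y, k) = 64*k + k*y (f(y, k) = k*y + (-8)²*k = k*y + 64*k = 64*k + k*y)
1/f(I, -193) = 1/(-193*(64 - 72)) = 1/(-193*(-8)) = 1/1544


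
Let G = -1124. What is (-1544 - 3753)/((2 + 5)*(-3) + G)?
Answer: 5297/1145 ≈ 4.6262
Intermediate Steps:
(-1544 - 3753)/((2 + 5)*(-3) + G) = (-1544 - 3753)/((2 + 5)*(-3) - 1124) = -5297/(7*(-3) - 1124) = -5297/(-21 - 1124) = -5297/(-1145) = -5297*(-1/1145) = 5297/1145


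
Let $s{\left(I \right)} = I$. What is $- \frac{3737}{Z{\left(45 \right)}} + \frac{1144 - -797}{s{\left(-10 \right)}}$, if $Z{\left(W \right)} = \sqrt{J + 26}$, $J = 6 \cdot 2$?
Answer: $- \frac{1941}{10} - \frac{3737 \sqrt{38}}{38} \approx -800.32$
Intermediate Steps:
$J = 12$
$Z{\left(W \right)} = \sqrt{38}$ ($Z{\left(W \right)} = \sqrt{12 + 26} = \sqrt{38}$)
$- \frac{3737}{Z{\left(45 \right)}} + \frac{1144 - -797}{s{\left(-10 \right)}} = - \frac{3737}{\sqrt{38}} + \frac{1144 - -797}{-10} = - 3737 \frac{\sqrt{38}}{38} + \left(1144 + 797\right) \left(- \frac{1}{10}\right) = - \frac{3737 \sqrt{38}}{38} + 1941 \left(- \frac{1}{10}\right) = - \frac{3737 \sqrt{38}}{38} - \frac{1941}{10} = - \frac{1941}{10} - \frac{3737 \sqrt{38}}{38}$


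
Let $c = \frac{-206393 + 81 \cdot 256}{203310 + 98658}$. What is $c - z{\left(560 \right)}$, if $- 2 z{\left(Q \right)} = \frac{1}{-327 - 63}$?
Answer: $- \frac{12092869}{19627920} \approx -0.61611$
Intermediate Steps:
$z{\left(Q \right)} = \frac{1}{780}$ ($z{\left(Q \right)} = - \frac{1}{2 \left(-327 - 63\right)} = - \frac{1}{2 \left(-390\right)} = \left(- \frac{1}{2}\right) \left(- \frac{1}{390}\right) = \frac{1}{780}$)
$c = - \frac{185657}{301968}$ ($c = \frac{-206393 + 20736}{301968} = \left(-185657\right) \frac{1}{301968} = - \frac{185657}{301968} \approx -0.61482$)
$c - z{\left(560 \right)} = - \frac{185657}{301968} - \frac{1}{780} = - \frac{12092869}{19627920}$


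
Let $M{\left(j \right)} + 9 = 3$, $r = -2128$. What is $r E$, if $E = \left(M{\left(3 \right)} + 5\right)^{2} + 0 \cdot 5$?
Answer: $-2128$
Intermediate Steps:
$M{\left(j \right)} = -6$ ($M{\left(j \right)} = -9 + 3 = -6$)
$E = 1$ ($E = \left(-6 + 5\right)^{2} + 0 \cdot 5 = \left(-1\right)^{2} + 0 = 1 + 0 = 1$)
$r E = \left(-2128\right) 1 = -2128$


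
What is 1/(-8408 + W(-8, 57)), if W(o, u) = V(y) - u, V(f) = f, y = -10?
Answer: -1/8475 ≈ -0.00011799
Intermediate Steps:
W(o, u) = -10 - u
1/(-8408 + W(-8, 57)) = 1/(-8408 + (-10 - 1*57)) = 1/(-8408 + (-10 - 57)) = 1/(-8408 - 67) = 1/(-8475) = -1/8475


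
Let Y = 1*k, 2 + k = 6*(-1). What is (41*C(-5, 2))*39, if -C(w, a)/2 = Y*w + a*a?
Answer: -140712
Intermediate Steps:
k = -8 (k = -2 + 6*(-1) = -2 - 6 = -8)
Y = -8 (Y = 1*(-8) = -8)
C(w, a) = -2*a**2 + 16*w (C(w, a) = -2*(-8*w + a*a) = -2*(-8*w + a**2) = -2*(a**2 - 8*w) = -2*a**2 + 16*w)
(41*C(-5, 2))*39 = (41*(-2*2**2 + 16*(-5)))*39 = (41*(-2*4 - 80))*39 = (41*(-8 - 80))*39 = (41*(-88))*39 = -3608*39 = -140712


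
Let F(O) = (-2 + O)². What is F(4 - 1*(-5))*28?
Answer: 1372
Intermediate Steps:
F(4 - 1*(-5))*28 = (-2 + (4 - 1*(-5)))²*28 = (-2 + (4 + 5))²*28 = (-2 + 9)²*28 = 7²*28 = 49*28 = 1372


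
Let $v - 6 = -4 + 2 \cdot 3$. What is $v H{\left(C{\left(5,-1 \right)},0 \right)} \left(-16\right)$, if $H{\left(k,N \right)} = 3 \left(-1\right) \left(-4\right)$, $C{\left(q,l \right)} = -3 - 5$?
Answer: $-1536$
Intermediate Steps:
$C{\left(q,l \right)} = -8$
$H{\left(k,N \right)} = 12$ ($H{\left(k,N \right)} = \left(-3\right) \left(-4\right) = 12$)
$v = 8$ ($v = 6 + \left(-4 + 2 \cdot 3\right) = 6 + \left(-4 + 6\right) = 6 + 2 = 8$)
$v H{\left(C{\left(5,-1 \right)},0 \right)} \left(-16\right) = 8 \cdot 12 \left(-16\right) = 96 \left(-16\right) = -1536$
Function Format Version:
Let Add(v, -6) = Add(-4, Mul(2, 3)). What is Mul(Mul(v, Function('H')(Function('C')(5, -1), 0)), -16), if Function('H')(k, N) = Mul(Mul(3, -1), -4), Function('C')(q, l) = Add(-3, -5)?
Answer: -1536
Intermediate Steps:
Function('C')(q, l) = -8
Function('H')(k, N) = 12 (Function('H')(k, N) = Mul(-3, -4) = 12)
v = 8 (v = Add(6, Add(-4, Mul(2, 3))) = Add(6, Add(-4, 6)) = Add(6, 2) = 8)
Mul(Mul(v, Function('H')(Function('C')(5, -1), 0)), -16) = Mul(Mul(8, 12), -16) = Mul(96, -16) = -1536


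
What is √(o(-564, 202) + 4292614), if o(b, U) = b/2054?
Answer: 2*√1131886045498/1027 ≈ 2071.9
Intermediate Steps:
o(b, U) = b/2054 (o(b, U) = b*(1/2054) = b/2054)
√(o(-564, 202) + 4292614) = √((1/2054)*(-564) + 4292614) = √(-282/1027 + 4292614) = √(4408514296/1027) = 2*√1131886045498/1027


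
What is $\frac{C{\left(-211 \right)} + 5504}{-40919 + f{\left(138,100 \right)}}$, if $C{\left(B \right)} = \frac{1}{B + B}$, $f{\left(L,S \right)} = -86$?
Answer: $- \frac{2322687}{17304110} \approx -0.13423$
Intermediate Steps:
$C{\left(B \right)} = \frac{1}{2 B}$
$\frac{C{\left(-211 \right)} + 5504}{-40919 + f{\left(138,100 \right)}} = \frac{\frac{1}{2 \left(-211\right)} + 5504}{-40919 - 86} = \frac{\frac{1}{2} \left(- \frac{1}{211}\right) + 5504}{-41005} = \left(- \frac{1}{422} + 5504\right) \left(- \frac{1}{41005}\right) = \frac{2322687}{422} \left(- \frac{1}{41005}\right) = - \frac{2322687}{17304110}$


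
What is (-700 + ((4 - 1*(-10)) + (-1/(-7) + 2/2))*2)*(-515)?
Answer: 2414320/7 ≈ 3.4490e+5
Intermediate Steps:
(-700 + ((4 - 1*(-10)) + (-1/(-7) + 2/2))*2)*(-515) = (-700 + ((4 + 10) + (-1*(-⅐) + 2*(½)))*2)*(-515) = (-700 + (14 + (⅐ + 1))*2)*(-515) = (-700 + (14 + 8/7)*2)*(-515) = (-700 + (106/7)*2)*(-515) = (-700 + 212/7)*(-515) = -4688/7*(-515) = 2414320/7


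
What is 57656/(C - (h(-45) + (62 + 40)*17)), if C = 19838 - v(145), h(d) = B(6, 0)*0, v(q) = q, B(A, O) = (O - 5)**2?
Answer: 57656/17959 ≈ 3.2104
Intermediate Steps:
B(A, O) = (-5 + O)**2
h(d) = 0 (h(d) = (-5 + 0)**2*0 = (-5)**2*0 = 25*0 = 0)
C = 19693 (C = 19838 - 1*145 = 19838 - 145 = 19693)
57656/(C - (h(-45) + (62 + 40)*17)) = 57656/(19693 - (0 + (62 + 40)*17)) = 57656/(19693 - (0 + 102*17)) = 57656/(19693 - (0 + 1734)) = 57656/(19693 - 1*1734) = 57656/(19693 - 1734) = 57656/17959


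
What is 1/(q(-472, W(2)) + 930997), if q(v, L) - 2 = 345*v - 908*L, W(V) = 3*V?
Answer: 1/762711 ≈ 1.3111e-6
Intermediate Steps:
q(v, L) = 2 - 908*L + 345*v (q(v, L) = 2 + (345*v - 908*L) = 2 + (-908*L + 345*v) = 2 - 908*L + 345*v)
1/(q(-472, W(2)) + 930997) = 1/((2 - 2724*2 + 345*(-472)) + 930997) = 1/((2 - 908*6 - 162840) + 930997) = 1/((2 - 5448 - 162840) + 930997) = 1/(-168286 + 930997) = 1/762711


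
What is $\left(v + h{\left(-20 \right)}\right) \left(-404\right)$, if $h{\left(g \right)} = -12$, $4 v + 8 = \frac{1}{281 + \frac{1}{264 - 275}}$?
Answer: $\frac{17475929}{3090} \approx 5655.6$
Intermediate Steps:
$v = - \frac{24709}{12360}$ ($v = -2 + \frac{1}{4 \left(281 + \frac{1}{264 - 275}\right)} = -2 + \frac{1}{4 \left(281 + \frac{1}{-11}\right)} = -2 + \frac{1}{4 \left(281 - \frac{1}{11}\right)} = -2 + \frac{1}{4 \cdot \frac{3090}{11}} = -2 + \frac{1}{4} \cdot \frac{11}{3090} = -2 + \frac{11}{12360} = - \frac{24709}{12360} \approx -1.9991$)
$\left(v + h{\left(-20 \right)}\right) \left(-404\right) = \left(- \frac{24709}{12360} - 12\right) \left(-404\right) = \left(- \frac{173029}{12360}\right) \left(-404\right) = \frac{17475929}{3090}$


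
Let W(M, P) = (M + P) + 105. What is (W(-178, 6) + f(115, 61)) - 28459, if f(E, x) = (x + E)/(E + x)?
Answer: -28525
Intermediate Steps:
W(M, P) = 105 + M + P
f(E, x) = 1 (f(E, x) = (E + x)/(E + x) = 1)
(W(-178, 6) + f(115, 61)) - 28459 = ((105 - 178 + 6) + 1) - 28459 = (-67 + 1) - 28459 = -66 - 28459 = -28525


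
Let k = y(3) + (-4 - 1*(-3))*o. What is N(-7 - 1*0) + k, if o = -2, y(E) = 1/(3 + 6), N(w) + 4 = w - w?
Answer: -17/9 ≈ -1.8889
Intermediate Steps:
N(w) = -4 (N(w) = -4 + (w - w) = -4 + 0 = -4)
y(E) = ⅑ (y(E) = 1/9 = ⅑)
k = 19/9 (k = ⅑ + (-4 - 1*(-3))*(-2) = ⅑ + (-4 + 3)*(-2) = ⅑ - 1*(-2) = ⅑ + 2 = 19/9 ≈ 2.1111)
N(-7 - 1*0) + k = -4 + 19/9 = -17/9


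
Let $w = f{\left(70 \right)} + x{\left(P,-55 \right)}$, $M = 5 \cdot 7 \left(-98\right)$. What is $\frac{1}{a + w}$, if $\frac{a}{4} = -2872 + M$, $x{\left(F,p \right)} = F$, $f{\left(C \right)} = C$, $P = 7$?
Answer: $- \frac{1}{25131} \approx -3.9792 \cdot 10^{-5}$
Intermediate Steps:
$M = -3430$ ($M = 35 \left(-98\right) = -3430$)
$a = -25208$ ($a = 4 \left(-2872 - 3430\right) = 4 \left(-6302\right) = -25208$)
$w = 77$ ($w = 70 + 7 = 77$)
$\frac{1}{a + w} = \frac{1}{-25208 + 77} = \frac{1}{-25131} = - \frac{1}{25131}$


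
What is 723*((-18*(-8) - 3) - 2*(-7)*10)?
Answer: 203163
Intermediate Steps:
723*((-18*(-8) - 3) - 2*(-7)*10) = 723*((144 - 3) + 14*10) = 723*(141 + 140) = 723*281 = 203163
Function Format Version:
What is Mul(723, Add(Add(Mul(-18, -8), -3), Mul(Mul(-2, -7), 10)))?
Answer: 203163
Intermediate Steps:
Mul(723, Add(Add(Mul(-18, -8), -3), Mul(Mul(-2, -7), 10))) = Mul(723, Add(Add(144, -3), Mul(14, 10))) = Mul(723, Add(141, 140)) = Mul(723, 281) = 203163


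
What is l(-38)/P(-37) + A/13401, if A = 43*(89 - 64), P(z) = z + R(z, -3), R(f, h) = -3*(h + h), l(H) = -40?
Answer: 556465/254619 ≈ 2.1855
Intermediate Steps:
R(f, h) = -6*h
P(z) = 18 + z (P(z) = z - 6*(-3) = z + 18 = 18 + z)
A = 1075 (A = 43*25 = 1075)
l(-38)/P(-37) + A/13401 = -40/(18 - 37) + 1075/13401 = -40/(-19) + 1075*(1/13401) = -40*(-1/19) + 1075/13401 = 40/19 + 1075/13401 = 556465/254619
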